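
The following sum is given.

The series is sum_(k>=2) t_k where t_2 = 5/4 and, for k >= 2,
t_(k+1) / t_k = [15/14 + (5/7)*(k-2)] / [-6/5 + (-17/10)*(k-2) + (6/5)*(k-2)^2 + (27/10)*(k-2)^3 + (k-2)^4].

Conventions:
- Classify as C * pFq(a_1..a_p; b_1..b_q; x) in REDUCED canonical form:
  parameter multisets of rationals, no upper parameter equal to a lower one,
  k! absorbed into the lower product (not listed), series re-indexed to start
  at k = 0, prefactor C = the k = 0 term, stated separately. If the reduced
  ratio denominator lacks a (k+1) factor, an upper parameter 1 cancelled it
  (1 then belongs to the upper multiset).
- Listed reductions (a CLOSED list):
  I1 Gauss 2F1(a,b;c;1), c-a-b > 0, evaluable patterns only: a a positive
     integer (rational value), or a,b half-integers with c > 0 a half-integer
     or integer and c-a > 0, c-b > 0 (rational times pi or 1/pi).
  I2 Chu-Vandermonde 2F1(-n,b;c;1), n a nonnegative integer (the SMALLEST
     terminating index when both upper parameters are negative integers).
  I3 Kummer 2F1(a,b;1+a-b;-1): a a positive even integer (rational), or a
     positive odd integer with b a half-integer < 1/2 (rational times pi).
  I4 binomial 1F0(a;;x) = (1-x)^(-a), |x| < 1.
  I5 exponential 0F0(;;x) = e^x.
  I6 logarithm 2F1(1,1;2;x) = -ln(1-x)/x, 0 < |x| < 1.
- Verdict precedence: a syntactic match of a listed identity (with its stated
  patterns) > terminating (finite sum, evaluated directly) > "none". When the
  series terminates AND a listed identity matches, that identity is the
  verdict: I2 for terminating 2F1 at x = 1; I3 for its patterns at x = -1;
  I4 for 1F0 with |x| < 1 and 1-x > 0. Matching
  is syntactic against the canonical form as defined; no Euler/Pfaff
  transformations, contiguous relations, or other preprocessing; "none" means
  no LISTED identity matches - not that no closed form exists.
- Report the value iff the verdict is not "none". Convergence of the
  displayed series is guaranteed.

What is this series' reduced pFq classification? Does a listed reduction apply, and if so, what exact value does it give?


This is 5/4 * 0F2(-; -4/5, 1; 5/7) in reduced canonical form. Verdict: none - at argument 5/7 the multisets {-} ; {-4/5, 1} match no listed identity.

Structural cue: t_0 being 5/4, cancel k + 3/2 from the displayed ratio first; then C = 5/4.
Term ratio: r(k) = (5/7) * 1 / [(k-4/5) (k+1) (k+1)] - rational; roots negated = parameters, x = (5/7), C = 5/4.


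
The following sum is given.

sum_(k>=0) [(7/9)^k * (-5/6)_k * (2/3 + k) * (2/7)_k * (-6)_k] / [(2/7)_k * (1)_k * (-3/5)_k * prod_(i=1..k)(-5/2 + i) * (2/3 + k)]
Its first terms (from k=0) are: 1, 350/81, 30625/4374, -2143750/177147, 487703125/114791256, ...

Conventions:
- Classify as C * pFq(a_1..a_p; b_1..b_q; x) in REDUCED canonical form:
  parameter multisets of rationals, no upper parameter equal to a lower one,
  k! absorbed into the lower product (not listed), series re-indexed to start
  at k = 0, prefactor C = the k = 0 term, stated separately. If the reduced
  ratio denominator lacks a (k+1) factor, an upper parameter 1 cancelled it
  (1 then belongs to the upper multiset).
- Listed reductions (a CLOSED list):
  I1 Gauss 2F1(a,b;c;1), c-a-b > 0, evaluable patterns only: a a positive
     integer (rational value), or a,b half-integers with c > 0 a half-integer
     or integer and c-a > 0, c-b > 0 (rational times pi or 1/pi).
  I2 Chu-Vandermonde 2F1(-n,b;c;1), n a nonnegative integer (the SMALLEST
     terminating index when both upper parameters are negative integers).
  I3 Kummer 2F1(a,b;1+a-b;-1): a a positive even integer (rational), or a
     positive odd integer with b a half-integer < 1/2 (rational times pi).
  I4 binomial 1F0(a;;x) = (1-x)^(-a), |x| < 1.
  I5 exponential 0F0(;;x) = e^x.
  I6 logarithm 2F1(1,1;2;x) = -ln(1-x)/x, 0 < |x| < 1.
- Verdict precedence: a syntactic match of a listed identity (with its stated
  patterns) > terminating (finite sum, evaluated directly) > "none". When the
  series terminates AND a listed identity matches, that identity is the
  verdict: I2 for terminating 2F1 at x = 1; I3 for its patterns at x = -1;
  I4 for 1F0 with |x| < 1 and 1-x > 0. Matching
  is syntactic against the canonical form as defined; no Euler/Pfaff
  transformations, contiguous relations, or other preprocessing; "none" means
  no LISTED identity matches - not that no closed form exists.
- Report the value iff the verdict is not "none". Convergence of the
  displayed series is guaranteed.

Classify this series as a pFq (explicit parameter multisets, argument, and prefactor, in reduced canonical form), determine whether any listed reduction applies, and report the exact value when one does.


The series (x = 7/9) is 2F2: upper {-6, -5/6}, lower {-3/2, -3/5}, prefactor 1. Verdict: terminating. With -6 upstairs the series is a 7-term polynomial sum; evaluated term by term. Hence: 375052572745303/93892130350128.

First insight: with t_0 = 1, the parameter 2/7 appears in both the upper and lower lists and cancels (alongside the other common factor).
Adjacent-term ratio: r(k) = (7/9) * (k-6) (k-5/6) / [(k-3/2) (k-3/5) (k+1)] - rational in k, leading ratio (7/9); with t_0 = 1, classification follows.


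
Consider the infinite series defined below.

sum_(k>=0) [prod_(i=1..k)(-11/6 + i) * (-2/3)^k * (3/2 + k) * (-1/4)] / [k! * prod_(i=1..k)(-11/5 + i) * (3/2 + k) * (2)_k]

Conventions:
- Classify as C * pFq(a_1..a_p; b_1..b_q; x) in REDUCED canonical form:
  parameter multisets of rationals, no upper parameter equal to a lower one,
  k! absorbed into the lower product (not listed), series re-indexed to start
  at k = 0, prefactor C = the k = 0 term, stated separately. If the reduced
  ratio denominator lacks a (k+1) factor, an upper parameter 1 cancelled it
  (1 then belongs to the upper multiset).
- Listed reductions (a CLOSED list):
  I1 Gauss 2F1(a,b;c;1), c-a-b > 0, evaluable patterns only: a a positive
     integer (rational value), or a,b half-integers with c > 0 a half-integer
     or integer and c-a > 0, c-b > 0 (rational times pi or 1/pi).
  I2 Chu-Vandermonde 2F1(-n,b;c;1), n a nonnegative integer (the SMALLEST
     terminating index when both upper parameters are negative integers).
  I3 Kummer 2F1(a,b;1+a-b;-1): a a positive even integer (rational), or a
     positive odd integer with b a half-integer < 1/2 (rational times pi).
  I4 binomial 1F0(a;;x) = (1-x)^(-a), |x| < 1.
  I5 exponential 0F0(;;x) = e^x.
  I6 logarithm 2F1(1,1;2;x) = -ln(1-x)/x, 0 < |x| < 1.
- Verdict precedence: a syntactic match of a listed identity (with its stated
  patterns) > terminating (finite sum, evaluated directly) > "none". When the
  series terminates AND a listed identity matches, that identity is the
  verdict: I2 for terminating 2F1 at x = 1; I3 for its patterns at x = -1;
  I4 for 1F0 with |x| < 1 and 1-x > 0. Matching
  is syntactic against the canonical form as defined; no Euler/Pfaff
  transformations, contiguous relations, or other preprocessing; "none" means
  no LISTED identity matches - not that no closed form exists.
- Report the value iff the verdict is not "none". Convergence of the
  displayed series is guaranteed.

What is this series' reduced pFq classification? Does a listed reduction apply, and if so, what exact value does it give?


Classification (C = -1/4): 1F2 with upper {-5/6}, lower {-6/5, 2}, argument x = -2/3. Verdict: no listed reduction: x = -2/3 and upper {-5/6} fail every I1-I6 pattern.

Key step: x = (-2/3) and the factor k + 3/2 cancels (top and bottom), leaving C = -1/4, x = -2/3.
Adjacent-term ratio: r(k) = (-2/3) * (k-5/6) / [(k-6/5) (k+2) (k+1)] - poly over poly, x = (-2/3) from leading terms; C = -1/4 at k = 0.


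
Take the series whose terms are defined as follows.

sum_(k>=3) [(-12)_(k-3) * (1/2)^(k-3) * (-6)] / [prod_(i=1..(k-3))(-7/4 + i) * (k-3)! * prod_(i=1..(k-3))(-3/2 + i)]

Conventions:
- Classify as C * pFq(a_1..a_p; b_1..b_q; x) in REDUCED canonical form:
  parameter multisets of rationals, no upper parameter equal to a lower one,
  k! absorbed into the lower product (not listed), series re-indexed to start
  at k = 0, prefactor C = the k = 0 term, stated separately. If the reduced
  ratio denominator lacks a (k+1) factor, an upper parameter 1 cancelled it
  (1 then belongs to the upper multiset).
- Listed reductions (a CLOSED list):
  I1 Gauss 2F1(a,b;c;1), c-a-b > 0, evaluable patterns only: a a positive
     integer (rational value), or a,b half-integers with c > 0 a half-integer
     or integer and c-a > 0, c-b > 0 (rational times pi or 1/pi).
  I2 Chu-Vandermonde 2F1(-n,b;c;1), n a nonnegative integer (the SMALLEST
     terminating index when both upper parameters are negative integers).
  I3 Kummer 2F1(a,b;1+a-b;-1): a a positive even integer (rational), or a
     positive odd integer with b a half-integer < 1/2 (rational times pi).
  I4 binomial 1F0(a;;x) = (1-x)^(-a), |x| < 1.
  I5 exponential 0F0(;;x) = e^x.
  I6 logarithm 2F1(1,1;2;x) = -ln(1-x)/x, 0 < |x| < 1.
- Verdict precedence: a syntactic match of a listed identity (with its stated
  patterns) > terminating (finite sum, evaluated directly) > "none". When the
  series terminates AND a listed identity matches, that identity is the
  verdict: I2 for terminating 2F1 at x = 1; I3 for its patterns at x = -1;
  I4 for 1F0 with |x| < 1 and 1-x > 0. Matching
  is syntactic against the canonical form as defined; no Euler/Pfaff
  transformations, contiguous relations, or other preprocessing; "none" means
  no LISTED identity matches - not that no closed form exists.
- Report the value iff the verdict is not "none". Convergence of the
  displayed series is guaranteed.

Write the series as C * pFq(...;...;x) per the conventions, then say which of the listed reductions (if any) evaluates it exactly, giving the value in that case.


The series (x = 1/2) is 1F2: upper {-12}, lower {-3/4, -1/2}, prefactor -6. Verdict: terminating. (-12)_k vanishes past k = 12, leaving a 13-term sum, computed directly. Sum: -51537908065217497436192402/104217951276622630321875.

Key observation: t_0 = -6 here, and the lower running product (C = -6, x = 1/2) is a rising factorial.
Term ratio: r(k) = (1/2) * (k-12) / [(k-3/4) (k-1/2) (k+1)] - rational; roots negated = parameters, x = (1/2), C = -6.


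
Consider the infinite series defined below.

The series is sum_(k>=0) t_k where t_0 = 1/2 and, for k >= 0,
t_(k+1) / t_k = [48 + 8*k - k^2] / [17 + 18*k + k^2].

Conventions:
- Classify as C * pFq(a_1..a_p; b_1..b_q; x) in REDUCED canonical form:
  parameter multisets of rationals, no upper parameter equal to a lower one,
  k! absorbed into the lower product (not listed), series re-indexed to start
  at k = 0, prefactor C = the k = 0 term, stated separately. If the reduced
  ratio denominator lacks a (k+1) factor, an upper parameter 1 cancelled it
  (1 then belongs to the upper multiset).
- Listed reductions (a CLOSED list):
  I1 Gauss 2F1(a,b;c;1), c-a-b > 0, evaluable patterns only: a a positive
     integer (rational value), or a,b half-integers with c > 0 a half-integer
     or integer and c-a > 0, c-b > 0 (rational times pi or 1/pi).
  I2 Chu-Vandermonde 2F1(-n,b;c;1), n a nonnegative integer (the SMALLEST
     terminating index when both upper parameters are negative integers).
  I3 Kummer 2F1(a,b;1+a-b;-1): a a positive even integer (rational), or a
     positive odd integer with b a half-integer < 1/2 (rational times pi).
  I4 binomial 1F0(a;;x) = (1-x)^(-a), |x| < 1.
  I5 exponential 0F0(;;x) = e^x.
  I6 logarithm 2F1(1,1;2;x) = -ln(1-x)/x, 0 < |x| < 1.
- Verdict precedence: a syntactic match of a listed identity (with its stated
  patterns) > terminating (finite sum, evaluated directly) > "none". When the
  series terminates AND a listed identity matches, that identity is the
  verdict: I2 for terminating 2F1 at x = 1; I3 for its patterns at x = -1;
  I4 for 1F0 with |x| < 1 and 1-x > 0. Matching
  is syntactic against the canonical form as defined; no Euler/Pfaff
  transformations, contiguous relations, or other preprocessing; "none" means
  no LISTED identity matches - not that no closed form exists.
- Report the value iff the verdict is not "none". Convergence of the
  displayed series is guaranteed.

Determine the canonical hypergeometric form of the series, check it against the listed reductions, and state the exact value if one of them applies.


At argument -1: a 2F1 with upper {-12, 4}, lower {17}, scaled by C = 1/2. Verdict: the Kummer evaluation I3 fires (x = -1; c = 17 equals 1+a-b for upper {-12, 4}: listed pattern). Hence: 10.

Structural cue: t_0 being 1/2, the expanded ratio factors over Q; C = 1/2, x = -1, roots give parameters.
Step ratio: r(k) = (-1) * (k-12) (k+4) / [(k+17) (k+1)] - rational in k, leading ratio (-1); with t_0 = 1/2, classification follows.


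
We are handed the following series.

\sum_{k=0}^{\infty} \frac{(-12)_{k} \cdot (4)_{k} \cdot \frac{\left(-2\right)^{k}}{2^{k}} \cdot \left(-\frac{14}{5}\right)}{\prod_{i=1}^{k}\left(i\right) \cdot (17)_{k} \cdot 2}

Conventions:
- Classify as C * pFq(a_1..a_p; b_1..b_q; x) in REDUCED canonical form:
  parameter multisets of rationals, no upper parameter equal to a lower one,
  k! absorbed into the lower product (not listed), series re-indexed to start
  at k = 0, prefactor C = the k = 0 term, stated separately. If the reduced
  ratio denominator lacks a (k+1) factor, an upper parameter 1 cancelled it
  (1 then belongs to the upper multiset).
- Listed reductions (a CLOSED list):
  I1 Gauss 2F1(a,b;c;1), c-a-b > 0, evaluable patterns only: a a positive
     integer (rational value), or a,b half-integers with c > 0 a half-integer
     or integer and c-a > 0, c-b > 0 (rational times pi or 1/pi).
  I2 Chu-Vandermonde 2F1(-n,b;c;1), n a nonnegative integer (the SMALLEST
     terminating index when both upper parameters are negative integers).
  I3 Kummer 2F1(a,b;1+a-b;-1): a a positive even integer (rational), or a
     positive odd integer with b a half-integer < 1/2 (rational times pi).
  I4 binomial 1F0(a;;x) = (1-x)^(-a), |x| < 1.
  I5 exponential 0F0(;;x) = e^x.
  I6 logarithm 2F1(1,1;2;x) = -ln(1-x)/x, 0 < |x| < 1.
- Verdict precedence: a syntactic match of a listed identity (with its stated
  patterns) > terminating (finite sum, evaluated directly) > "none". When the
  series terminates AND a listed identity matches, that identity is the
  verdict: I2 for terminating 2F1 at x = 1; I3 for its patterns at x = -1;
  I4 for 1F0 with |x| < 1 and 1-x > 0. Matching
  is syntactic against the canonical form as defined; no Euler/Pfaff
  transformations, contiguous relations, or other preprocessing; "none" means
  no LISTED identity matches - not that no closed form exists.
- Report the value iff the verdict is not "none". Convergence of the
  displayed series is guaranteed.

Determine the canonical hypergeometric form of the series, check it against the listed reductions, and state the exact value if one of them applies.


The series (x = -1) is 2F1: upper {-12, 4}, lower {17}, prefactor -\frac{7}{5}. Verdict (x = -1): Kummer's theorem (I3) applies (x = -1; c = 17 equals 1+a-b for upper {-12, 4}: listed pattern). Hence: -28.

Structural cue: t_0 being -\frac{7}{5}, the two k-th powers (C = -7/5) combine into one argument.
Term ratio: r(k) = -1 * (k-12) (k+4) / [(k+17) (k+1)] - rational; roots negated = parameters, x = -1, C = -\frac{7}{5}.


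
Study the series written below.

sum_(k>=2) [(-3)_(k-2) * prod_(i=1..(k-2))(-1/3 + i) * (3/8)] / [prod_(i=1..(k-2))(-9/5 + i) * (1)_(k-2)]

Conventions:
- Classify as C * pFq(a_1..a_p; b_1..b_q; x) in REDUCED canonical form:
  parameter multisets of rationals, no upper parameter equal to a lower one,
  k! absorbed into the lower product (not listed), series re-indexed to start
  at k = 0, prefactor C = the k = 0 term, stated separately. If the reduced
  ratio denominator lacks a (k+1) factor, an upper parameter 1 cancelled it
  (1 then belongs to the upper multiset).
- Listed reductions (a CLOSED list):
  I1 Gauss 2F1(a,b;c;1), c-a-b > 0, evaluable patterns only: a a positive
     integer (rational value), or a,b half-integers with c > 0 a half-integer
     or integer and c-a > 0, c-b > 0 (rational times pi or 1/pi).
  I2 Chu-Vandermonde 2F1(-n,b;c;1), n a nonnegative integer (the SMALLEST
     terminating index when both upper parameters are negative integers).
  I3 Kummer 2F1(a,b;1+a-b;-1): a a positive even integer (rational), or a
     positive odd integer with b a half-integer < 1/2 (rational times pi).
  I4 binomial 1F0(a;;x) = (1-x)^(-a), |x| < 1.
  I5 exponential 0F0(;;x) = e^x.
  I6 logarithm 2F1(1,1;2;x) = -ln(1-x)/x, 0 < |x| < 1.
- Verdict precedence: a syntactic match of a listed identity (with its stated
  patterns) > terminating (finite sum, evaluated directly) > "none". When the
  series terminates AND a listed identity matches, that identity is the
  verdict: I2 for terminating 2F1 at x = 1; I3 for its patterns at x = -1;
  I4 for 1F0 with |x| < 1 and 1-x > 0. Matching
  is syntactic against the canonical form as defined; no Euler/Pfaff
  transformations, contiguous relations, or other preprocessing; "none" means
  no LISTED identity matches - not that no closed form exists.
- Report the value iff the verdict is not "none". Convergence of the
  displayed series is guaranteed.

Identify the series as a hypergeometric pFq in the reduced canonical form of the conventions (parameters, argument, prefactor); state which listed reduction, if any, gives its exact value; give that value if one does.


x = 1 here; the reduced form reads 2F1, upper {-3, 2/3}, lower {-4/5}, C = 3/8. Verdict (x = 1): Vandermonde's identity (I2) applies (terminating 2F1 at x = 1 with n = 3, b = 2/3, c = -4/5). Its exact value is -77/108.

The tell: with t_0 = 3/8, (1)_k (C = 3/8, x = 1) is k! itself.
Ratio: r(k) = 1 * (k-3) (k+2/3) / [(k-4/5) (k+1)] - rational; roots negated = parameters, x = 1, C = 3/8.


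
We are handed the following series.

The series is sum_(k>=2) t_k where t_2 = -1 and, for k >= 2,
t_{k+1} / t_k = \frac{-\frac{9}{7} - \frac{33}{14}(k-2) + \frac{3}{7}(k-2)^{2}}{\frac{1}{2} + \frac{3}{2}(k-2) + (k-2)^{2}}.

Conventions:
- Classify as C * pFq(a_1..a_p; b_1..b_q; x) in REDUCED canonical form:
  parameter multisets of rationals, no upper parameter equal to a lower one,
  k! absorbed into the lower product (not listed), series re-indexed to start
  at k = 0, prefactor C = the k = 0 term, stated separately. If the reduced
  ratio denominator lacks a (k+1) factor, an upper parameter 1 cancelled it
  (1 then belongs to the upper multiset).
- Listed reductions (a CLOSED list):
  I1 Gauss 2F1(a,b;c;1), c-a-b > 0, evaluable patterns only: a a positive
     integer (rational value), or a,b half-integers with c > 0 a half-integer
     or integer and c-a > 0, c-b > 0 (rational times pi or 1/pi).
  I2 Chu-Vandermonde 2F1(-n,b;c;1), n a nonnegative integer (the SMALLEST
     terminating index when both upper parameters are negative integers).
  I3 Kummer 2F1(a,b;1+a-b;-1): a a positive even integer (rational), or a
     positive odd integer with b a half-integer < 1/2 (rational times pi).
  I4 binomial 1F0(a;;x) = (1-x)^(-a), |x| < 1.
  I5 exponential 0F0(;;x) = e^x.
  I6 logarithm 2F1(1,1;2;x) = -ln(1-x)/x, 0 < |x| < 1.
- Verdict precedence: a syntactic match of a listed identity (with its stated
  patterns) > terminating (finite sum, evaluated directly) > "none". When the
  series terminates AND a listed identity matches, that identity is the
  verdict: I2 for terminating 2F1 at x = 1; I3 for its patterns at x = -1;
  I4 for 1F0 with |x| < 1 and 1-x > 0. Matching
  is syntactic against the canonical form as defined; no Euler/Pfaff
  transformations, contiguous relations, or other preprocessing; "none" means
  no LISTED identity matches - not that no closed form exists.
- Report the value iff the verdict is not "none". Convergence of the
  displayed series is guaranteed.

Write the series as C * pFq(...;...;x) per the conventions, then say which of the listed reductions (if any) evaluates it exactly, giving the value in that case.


Classification (C = -1): 1F0 with upper {-6}, lower {-}, argument x = \frac{3}{7}. Verdict (x = \frac{3}{7}): binomial (I4) applies (the 1F0 binomial series: exponent 6, x = \frac{3}{7}). Hence: -\frac{4096}{117649}.

Key observation: t_0 = -1 here, and cancel k + 1/2 from the displayed ratio first; then C = -1, x = 3/7.
Consecutive-term ratio: r(k) = \frac{3}{7} * (k-6) / [(k+1)] - rational in k. x = \frac{3}{7}; t_0 = -1; negate the roots.


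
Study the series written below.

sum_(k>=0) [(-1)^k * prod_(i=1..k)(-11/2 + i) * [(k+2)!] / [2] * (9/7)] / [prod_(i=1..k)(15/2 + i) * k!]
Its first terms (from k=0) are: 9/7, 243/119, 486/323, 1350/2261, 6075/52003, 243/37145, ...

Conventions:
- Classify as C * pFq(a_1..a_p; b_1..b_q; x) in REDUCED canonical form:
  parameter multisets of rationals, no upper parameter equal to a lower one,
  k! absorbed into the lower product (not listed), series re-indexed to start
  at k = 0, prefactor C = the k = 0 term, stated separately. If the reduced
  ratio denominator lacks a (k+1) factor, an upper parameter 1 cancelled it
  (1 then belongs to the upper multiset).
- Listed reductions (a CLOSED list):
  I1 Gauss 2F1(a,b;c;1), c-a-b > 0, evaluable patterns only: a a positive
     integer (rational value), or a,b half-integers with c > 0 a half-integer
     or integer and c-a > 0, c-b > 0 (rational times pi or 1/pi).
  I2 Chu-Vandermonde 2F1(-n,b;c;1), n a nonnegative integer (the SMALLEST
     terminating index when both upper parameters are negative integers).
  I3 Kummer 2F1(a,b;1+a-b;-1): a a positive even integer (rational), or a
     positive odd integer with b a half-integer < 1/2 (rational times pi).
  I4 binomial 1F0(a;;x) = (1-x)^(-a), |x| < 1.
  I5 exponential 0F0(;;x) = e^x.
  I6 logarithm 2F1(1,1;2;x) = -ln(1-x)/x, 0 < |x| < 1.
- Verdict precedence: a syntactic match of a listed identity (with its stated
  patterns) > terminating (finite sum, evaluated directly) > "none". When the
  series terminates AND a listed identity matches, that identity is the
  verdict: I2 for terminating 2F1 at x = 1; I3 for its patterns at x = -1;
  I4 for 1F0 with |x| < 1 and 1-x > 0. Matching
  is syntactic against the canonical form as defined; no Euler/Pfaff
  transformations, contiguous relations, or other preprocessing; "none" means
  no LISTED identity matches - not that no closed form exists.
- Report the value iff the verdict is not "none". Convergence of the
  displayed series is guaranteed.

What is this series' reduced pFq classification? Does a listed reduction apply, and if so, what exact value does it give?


Structural cue: x = (-1) and the running product (prefactor 9/7) telescopes to a rising factorial.
Ratio: r(k) = (-1) * (k-9/2) (k+3) / [(k+17/2) (k+1)] - rational in k, leading ratio (-1); with t_0 = 9/7, classification follows.

Reduced: x = -1, 2F1, upper = {-9/2, 3}, lower = {17/2}, C = 9/7. Verdict at x = -1: Kummer (I3) matches (x = -1; c = 17/2 equals 1+a-b for upper {-9/2, 3}: listed pattern). Value: (57915/32768) * pi.


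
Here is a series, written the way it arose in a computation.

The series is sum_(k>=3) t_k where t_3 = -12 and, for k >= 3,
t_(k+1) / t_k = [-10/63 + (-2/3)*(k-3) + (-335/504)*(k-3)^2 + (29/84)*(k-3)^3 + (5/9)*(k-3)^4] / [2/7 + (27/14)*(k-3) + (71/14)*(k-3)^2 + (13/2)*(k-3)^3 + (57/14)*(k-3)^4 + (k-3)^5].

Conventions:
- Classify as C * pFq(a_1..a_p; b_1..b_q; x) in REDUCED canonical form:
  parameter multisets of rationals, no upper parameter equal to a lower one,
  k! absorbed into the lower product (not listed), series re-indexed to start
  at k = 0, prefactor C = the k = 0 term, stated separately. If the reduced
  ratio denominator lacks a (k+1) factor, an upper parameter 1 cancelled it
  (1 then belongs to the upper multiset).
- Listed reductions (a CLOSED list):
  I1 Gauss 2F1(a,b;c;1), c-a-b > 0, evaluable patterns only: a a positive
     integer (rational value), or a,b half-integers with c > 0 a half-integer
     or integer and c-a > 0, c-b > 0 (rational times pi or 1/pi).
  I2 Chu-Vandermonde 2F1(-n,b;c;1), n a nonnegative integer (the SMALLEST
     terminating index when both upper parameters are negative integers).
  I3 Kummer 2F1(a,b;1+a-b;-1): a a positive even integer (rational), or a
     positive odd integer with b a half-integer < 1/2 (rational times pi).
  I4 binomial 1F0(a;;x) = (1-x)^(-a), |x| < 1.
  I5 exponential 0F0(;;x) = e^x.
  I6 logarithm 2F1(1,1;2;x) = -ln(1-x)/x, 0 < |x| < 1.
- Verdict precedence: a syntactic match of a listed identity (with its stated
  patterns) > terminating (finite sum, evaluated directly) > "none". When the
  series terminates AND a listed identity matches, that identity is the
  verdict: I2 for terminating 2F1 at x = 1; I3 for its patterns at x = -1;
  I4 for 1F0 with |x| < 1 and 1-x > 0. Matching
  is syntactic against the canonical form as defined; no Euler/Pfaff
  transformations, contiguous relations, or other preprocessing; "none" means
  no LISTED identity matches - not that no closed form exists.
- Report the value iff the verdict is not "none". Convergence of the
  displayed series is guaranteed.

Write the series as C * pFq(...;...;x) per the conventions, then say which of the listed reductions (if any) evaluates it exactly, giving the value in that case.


Classification (C = -12): 2F2 with upper {-5/4, 4/5}, lower {1, 1}, argument x = 5/9. Verdict: none - at argument 5/9 the multisets {-5/4, 4/5} ; {1, 1} match no listed identity.

Key step: from the first term -12: cancel k + 1/2 from the displayed ratio first; then C = -12.
Term ratio: r(k) = (5/9) * (k-5/4) (k+4/5) / [(k+1) (k+1) (k+1)] - poly over poly, x = (5/9) from leading terms; C = -12 at k = 0.


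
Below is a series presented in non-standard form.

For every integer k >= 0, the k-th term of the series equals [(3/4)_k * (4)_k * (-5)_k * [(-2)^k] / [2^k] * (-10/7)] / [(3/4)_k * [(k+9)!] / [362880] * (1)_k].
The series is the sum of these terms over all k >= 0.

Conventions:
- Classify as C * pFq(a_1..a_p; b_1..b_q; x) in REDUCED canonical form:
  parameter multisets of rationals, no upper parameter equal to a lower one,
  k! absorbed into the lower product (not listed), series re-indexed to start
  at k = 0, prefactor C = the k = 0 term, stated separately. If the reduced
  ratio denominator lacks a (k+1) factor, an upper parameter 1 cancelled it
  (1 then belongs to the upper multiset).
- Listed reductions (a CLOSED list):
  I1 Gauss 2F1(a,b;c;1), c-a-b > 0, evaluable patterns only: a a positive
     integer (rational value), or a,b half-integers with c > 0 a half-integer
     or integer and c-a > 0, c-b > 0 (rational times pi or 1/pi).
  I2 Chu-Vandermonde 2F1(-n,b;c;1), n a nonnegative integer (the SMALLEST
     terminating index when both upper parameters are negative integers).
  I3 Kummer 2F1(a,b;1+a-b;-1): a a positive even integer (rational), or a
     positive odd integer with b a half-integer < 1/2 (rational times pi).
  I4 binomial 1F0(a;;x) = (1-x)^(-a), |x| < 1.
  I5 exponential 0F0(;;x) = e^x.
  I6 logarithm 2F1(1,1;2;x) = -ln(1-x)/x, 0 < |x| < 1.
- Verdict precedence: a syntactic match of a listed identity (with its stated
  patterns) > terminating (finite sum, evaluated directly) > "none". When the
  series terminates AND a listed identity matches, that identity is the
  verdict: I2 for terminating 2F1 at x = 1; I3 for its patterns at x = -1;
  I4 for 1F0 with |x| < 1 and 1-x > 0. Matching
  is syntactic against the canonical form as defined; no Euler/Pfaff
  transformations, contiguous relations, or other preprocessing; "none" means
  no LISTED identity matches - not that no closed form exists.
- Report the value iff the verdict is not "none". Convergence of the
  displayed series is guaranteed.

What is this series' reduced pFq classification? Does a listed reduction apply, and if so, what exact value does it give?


With C = -10/7: the canonical form is 2F1(-5, 4; 10; -1). Verdict at x = -1: the Kummer evaluation I3 matches (x = -1; c = 10 equals 1+a-b for upper {-5, 4}: listed pattern). Exact value: -60/7.

Key observation: t_0 = -10/7 here, and (1)_k (prefactor -10/7) is k! itself.
Step ratio: r(k) = (-1) * (k-5) (k+4) / [(k+10) (k+1)] - rational in k. x = (-1); t_0 = -10/7; negate the roots.


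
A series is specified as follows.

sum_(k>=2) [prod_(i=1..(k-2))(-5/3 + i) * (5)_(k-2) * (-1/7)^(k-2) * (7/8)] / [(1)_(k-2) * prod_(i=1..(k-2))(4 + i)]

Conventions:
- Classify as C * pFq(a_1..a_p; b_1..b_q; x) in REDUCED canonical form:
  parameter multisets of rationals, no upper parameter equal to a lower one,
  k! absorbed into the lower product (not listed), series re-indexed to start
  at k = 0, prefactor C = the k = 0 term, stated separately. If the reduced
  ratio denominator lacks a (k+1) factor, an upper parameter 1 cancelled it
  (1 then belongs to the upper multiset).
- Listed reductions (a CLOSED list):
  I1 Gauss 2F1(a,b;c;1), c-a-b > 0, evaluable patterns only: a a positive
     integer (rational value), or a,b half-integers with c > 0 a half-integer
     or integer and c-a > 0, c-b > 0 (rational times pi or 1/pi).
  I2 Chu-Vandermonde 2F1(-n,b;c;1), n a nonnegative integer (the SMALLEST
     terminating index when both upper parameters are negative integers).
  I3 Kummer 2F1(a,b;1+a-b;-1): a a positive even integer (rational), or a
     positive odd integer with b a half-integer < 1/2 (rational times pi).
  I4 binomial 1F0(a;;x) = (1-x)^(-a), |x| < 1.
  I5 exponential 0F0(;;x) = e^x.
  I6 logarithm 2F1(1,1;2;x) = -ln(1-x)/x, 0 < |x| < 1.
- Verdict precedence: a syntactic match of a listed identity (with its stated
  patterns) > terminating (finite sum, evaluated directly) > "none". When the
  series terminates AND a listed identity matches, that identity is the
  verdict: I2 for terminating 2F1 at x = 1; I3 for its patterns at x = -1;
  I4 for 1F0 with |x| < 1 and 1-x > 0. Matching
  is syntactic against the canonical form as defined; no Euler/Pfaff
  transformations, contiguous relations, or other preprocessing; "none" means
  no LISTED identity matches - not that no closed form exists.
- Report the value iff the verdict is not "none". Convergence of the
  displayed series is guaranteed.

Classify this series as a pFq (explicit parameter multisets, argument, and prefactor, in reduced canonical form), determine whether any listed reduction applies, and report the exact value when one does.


Key step: from the first term 7/8: (1)_k (C = 7/8) is k! itself.
Step ratio: r(k) = (-1/7) * (k-2/3) / [(k+1)] - rational in k. x = (-1/7); t_0 = 7/8; negate the roots.

Classification (C = 7/8): 1F0 with upper {-2/3}, lower {-}, argument x = -1/7. Verdict: this is the I4 binomial reduction (the 1F0 binomial series: exponent 2/3, x = -1/7). Hence: (7/8) * (8/7)^(2/3).


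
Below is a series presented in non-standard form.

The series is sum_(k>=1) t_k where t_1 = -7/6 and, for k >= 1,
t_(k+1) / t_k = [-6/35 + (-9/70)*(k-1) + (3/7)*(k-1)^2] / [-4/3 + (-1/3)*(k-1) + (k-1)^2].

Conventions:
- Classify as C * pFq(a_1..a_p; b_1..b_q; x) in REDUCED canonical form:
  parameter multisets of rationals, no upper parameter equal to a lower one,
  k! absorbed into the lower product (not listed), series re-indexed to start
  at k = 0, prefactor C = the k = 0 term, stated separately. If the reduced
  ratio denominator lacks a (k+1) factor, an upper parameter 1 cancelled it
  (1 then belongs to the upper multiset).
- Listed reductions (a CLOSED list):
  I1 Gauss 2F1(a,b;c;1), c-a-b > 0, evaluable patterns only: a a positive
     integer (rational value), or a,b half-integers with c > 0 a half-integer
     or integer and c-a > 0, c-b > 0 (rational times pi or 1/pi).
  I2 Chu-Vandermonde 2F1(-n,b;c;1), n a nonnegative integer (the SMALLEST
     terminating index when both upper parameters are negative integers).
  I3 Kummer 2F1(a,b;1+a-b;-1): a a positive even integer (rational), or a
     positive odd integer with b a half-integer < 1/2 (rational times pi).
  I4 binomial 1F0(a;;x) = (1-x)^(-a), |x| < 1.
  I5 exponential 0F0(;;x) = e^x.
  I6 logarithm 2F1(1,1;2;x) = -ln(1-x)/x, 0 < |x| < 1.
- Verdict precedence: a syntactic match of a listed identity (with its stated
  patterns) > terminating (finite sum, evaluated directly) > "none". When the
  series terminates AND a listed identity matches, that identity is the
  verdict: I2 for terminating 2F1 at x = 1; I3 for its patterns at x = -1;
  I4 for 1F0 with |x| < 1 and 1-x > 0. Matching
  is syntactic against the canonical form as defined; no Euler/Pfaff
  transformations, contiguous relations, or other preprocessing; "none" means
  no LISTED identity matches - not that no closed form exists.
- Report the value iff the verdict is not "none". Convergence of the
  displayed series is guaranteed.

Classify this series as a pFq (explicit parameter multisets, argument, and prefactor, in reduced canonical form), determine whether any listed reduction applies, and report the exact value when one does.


Reduced: x = 3/7, 2F1, upper = {-4/5, 1/2}, lower = {-4/3}, C = -7/6. Verdict: none (x = 3/7): each listed identity misses the multisets {-4/5, 1/2} ; {-4/3}.

First insight: with t_0 = -7/6, the expanded ratio factors over Q; C = -7/6, roots give parameters.
Consecutive-term ratio: r(k) = (3/7) * (k-4/5) (k+1/2) / [(k-4/3) (k+1)] - rational in k, leading ratio (3/7); with t_0 = -7/6, classification follows.


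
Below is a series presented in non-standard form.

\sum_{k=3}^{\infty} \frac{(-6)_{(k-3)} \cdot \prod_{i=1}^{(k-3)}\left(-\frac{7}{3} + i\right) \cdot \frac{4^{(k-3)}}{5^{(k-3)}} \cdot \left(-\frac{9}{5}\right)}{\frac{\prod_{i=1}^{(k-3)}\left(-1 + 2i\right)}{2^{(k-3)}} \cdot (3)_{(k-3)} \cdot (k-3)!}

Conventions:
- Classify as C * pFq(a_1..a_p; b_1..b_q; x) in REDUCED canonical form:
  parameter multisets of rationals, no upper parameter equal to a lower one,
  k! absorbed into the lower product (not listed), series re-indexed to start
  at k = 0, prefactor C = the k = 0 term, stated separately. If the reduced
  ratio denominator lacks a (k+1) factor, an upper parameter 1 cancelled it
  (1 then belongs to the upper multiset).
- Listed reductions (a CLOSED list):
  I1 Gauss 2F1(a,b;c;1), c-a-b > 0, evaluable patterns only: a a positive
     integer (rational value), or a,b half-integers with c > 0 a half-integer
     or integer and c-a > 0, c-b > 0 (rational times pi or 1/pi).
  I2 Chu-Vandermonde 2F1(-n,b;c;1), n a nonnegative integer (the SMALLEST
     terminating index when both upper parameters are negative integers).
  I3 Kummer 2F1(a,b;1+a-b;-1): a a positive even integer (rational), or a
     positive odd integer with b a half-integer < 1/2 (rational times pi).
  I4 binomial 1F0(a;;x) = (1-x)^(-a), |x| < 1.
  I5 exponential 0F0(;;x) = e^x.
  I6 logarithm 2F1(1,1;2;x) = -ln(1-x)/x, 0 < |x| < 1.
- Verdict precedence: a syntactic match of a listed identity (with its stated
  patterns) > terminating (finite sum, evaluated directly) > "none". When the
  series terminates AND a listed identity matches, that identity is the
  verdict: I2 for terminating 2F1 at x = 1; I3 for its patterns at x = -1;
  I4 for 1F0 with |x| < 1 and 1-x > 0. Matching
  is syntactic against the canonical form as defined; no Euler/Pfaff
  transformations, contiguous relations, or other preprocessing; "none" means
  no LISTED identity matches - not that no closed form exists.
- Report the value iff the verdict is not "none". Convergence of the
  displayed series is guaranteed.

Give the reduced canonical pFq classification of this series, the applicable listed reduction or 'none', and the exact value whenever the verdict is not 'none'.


With C = -\frac{9}{5}: the canonical form is 2F2(-6, -\frac{4}{3}; \frac{1}{2}, 3; \frac{4}{5}). Verdict: terminating - upper -6 stops the sum at k = 6; the 7 terms are added exactly. Exact value: -\frac{3875589288559}{376744921875}.

Key observation: x = \frac{4}{5} and the lower odd product (C = -9/5) is 2^k (1/2)_k.
Term ratio: r(k) = \frac{4}{5} * (k-6) (k-\frac{4}{3}) / [(k+\frac{1}{2}) (k+3) (k+1)] - rational; roots negated = parameters, x = \frac{4}{5}, C = -\frac{9}{5}.


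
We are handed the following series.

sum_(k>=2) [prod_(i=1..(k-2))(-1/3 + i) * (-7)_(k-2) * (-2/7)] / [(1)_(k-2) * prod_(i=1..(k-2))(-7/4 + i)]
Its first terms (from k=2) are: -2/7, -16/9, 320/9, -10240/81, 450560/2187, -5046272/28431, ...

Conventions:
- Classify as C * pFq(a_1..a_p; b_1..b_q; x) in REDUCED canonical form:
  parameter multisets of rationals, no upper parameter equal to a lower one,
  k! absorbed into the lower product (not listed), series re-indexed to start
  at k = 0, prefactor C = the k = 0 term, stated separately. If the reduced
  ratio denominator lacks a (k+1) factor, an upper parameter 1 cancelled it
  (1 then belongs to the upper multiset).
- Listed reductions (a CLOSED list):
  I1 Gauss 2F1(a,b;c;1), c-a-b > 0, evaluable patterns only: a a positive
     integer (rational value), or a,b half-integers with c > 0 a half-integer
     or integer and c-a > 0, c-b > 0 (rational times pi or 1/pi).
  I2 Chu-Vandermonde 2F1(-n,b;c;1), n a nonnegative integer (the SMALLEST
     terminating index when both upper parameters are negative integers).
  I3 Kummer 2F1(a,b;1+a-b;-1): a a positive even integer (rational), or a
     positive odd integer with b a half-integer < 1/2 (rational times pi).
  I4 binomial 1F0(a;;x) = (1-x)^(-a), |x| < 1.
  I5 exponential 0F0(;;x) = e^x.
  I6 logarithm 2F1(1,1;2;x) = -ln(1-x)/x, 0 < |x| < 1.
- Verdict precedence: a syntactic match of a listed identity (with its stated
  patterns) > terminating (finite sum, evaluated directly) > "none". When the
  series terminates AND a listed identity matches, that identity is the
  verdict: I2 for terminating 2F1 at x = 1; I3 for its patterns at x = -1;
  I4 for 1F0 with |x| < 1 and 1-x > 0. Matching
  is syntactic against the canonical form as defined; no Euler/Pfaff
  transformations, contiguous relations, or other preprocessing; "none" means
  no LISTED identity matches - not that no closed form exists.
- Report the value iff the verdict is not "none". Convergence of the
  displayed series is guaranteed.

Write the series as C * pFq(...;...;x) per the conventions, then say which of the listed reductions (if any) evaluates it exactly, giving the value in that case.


The series (x = 1) is 2F1: upper {-7, 2/3}, lower {-3/4}, prefactor -2/7. Verdict: Chu-Vandermonde (I2) applies (terminating 2F1 at x = 1 with n = 7, b = 2/3, c = -3/4). Its exact value is 2785970/16120377.

Key step: t_0 being -2/7, (1)_k (prefactor -2/7) is k! itself.
Step ratio: r(k) = 1 * (k-7) (k+2/3) / [(k-3/4) (k+1)] - rational; roots negated = parameters, x = 1, C = -2/7.


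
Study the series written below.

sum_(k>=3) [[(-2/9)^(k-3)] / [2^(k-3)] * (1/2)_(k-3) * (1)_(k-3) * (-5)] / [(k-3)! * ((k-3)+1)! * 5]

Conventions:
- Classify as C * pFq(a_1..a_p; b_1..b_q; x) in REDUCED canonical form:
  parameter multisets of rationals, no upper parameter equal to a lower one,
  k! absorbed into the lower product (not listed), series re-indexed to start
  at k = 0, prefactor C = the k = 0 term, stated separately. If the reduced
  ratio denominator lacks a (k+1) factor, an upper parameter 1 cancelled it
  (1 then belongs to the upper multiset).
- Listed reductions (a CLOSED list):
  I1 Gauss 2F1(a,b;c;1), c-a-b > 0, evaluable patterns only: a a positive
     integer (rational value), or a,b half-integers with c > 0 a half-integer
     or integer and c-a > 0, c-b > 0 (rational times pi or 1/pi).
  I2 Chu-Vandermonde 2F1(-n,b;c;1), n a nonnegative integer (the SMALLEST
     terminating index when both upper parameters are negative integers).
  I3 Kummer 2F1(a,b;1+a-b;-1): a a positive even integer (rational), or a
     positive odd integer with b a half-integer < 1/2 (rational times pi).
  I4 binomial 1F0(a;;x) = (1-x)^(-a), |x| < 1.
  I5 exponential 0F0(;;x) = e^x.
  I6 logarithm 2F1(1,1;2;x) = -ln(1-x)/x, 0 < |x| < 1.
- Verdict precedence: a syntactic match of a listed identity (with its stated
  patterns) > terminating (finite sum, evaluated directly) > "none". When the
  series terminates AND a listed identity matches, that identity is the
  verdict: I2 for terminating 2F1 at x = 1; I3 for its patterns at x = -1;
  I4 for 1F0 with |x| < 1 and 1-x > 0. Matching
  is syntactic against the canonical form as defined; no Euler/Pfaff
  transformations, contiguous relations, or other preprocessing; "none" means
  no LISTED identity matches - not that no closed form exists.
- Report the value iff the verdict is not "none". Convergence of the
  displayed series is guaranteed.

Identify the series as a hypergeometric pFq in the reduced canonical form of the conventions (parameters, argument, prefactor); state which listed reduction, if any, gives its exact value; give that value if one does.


With C = -1: the canonical form is 2F1(1/2, 1; 2; -1/9). Verdict: none. No listed pattern accepts 2F1(1/2, 1; 2; -1/9).

The tell: t_0 being -1, the constant factors (C = -1) combine into one prefactor.
Adjacent-term ratio: r(k) = (-1/9) * (k+1/2) (k+1) / [(k+2) (k+1)] - rational in k, leading ratio (-1/9); with t_0 = -1, classification follows.
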